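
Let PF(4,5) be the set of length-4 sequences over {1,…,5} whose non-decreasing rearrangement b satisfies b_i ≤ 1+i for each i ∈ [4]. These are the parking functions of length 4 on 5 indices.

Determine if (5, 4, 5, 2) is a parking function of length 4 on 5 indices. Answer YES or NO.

NO

Rearranged: b = (2, 4, 5, 5).
  b_1=2 ≤ 2
  b_2=4 > 3
  fails at i=2 ⇒ NO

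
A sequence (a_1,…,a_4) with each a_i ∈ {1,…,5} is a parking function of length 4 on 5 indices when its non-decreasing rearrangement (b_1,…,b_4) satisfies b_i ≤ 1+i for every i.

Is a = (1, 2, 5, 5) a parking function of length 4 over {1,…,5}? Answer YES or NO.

NO

Order a: b = (1, 2, 5, 5).
  b_1=1 ≤ 2
  b_2=2 ≤ 3
  b_3=5 > 4
  fails at i=3 ⇒ NO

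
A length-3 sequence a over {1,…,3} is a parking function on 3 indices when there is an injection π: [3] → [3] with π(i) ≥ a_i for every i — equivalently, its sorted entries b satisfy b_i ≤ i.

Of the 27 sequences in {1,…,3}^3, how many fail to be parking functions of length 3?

Count = (4−3)·4^(3−1) = 1 · 16 = 16 [KW]
Check (2,3,2) → sorted (2,2,3): b_1=2>1, not a PF.
So 27 − 16 = 11 fail.

11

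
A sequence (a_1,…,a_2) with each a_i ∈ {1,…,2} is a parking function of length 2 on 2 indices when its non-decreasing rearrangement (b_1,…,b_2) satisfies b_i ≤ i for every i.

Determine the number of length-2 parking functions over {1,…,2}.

3

#PF = (3−2)·3^(2−1) = 1×3 = 3 (Konheim–Weiss)
Example (2,1) → sorted (1,2): b_i ≤ i ∀i, a PF.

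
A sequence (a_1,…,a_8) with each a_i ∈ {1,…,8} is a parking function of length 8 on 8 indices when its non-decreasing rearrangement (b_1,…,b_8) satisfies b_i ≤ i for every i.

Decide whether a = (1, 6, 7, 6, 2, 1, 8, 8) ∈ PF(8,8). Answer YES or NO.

Order a: b = (1, 1, 2, 6, 6, 7, 8, 8).
  b_1=1 ≤ 1
  b_2=1 ≤ 2
  b_3=2 ≤ 3
  b_4=6 > 4
  fails at i=4 ⇒ NO

NO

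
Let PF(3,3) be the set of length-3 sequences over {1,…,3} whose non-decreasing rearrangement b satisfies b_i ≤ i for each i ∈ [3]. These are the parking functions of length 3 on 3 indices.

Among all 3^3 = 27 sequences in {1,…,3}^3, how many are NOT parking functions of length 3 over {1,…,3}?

11

|PF| = (4−3)·4^(3−1) = 1 · 16 = 16 [KW]
Check (3,3,2) → sorted (2,3,3): b_1=2>1, not a PF.
So 27 − 16 = 11 fail.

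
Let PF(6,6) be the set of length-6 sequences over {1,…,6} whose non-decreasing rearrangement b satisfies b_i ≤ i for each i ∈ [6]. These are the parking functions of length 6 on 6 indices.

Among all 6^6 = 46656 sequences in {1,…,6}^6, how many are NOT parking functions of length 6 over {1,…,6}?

Count = (7−6)·7^(6−1) = 1×16807 = 16807
Check (5,2,5,5,4,5) → sorted (2,4,5,5,5,5): b_1=2>1, not a PF.
So 46656 − 16807 = 29849 fail.

29849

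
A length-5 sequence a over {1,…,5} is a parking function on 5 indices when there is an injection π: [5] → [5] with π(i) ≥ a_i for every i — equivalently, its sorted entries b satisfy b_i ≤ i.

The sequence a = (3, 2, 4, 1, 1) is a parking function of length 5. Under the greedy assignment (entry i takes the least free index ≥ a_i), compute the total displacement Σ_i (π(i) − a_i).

Σπ = 5·6/2 = 15 (π permutes [5]); Σa = 3+2+4+1+1 = 11; disp = 15−11 = 4.

4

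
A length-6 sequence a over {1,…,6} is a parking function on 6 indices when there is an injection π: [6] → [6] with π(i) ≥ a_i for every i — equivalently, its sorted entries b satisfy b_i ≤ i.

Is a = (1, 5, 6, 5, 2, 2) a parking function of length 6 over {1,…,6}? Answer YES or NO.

Sorted: b = (1, 2, 2, 5, 5, 6).
  b_1=1 ≤ 1
  b_2=2 ≤ 2
  b_3=2 ≤ 3
  b_4=5 > 4
  fails at i=4 ⇒ NO

NO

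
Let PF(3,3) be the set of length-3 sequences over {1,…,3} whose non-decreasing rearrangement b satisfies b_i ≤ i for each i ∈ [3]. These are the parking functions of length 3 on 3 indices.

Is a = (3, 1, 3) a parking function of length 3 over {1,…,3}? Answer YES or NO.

NO

Sorted: b = (1, 3, 3).
  b_1=1 ≤ 1
  b_2=3 > 2
  fails at i=2 ⇒ NO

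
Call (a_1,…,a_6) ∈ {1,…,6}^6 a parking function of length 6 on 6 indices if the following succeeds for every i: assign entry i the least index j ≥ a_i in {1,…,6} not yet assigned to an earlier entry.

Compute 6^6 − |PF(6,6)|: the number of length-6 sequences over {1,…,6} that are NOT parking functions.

|PF| = (6−6+1)·(6+1)^(6−1) = 1×16807 = 16807 (Pollak)
E.g. (5,4,5,5,4,5) → sorted (4,4,5,5,5,5): b_1=4>1, not a PF.
So 46656 − 16807 = 29849 fail.

29849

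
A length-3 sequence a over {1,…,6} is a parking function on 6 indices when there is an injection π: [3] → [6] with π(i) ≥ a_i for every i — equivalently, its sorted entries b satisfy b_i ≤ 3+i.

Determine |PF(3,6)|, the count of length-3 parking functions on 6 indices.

|PF(3,6)| = (7−3)·7^(3−1) = 4×49 = 196 (Konheim–Weiss)
Example (5,1,5) → sorted (1,5,5): b_i ≤ 3+i ∀i, a PF.

196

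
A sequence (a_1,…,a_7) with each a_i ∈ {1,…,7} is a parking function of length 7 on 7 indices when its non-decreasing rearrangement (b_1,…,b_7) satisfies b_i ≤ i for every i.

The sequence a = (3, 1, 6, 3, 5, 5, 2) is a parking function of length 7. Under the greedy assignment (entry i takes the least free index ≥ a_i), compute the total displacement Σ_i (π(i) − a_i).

3

Σπ = 28 ({1..7} each once); Σa = 3+1+6+3+5+5+2 = 25; disp = 28−25 = 3.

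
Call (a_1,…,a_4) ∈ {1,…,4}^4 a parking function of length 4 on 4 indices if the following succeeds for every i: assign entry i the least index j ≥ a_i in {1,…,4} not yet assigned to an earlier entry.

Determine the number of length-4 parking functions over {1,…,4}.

#PF = (5−4)·5^(4−1) = 1 · 125 = 125 [KW]
E.g. (1,4,2,3) → sorted (1,2,3,4): b_i ≤ i ∀i, a PF.

125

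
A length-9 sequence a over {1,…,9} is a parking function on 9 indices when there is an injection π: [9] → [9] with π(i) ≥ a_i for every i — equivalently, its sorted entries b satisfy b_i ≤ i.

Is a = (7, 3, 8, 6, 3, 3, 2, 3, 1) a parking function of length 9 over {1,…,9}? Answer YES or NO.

Order a: b = (1, 2, 3, 3, 3, 3, 6, 7, 8).
  b_1=1 ≤ 1
  b_2=2 ≤ 2
  b_3=3 ≤ 3
  b_4=3 ≤ 4
  b_5=3 ≤ 5
  b_6=3 ≤ 6
  b_7=6 ≤ 7
  b_8=7 ≤ 8
  b_9=8 ≤ 9
All bounds hold ⇒ YES

YES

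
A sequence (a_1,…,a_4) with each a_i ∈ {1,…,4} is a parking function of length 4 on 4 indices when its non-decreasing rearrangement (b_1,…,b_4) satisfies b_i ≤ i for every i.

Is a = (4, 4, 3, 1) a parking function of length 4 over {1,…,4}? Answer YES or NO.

NO

Sorted: b = (1, 3, 4, 4).
  b_1=1 ≤ 1
  b_2=3 > 2
  fails at i=2 ⇒ NO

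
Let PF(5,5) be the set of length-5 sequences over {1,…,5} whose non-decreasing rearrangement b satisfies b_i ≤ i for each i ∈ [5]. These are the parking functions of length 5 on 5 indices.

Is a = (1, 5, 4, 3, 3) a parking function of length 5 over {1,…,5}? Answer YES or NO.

NO

Sorted: b = (1, 3, 3, 4, 5).
  b_1=1 ≤ 1
  b_2=3 > 2
  fails at i=2 ⇒ NO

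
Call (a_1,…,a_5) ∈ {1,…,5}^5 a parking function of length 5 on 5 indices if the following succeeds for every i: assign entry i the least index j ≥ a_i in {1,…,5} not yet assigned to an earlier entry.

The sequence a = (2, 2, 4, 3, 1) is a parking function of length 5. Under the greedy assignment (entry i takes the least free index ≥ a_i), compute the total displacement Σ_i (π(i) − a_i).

Σπ = 15 ({1..5} each once); Σa = 2+2+4+3+1 = 12; disp = 15−12 = 3.

3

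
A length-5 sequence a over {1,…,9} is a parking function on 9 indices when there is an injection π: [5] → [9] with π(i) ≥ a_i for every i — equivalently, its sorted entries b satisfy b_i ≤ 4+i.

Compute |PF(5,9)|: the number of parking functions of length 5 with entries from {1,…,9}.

#PF = (9−5+1)·(9+1)^(5−1) = 5 · 10000 = 50000 [KW]
E.g. (6,5,6,9,5) → sorted (5,5,6,6,9): b_i ≤ 4+i ∀i, a PF.

50000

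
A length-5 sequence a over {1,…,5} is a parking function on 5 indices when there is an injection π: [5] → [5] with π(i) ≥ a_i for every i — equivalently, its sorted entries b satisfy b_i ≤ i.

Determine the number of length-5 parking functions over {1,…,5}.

|PF(5,5)| = (5−5+1)·(5+1)^(5−1) = 1 · 1296 = 1296
Example (5,3,1,1,2) → sorted (1,1,2,3,5): b_i ≤ i ∀i, a PF.

1296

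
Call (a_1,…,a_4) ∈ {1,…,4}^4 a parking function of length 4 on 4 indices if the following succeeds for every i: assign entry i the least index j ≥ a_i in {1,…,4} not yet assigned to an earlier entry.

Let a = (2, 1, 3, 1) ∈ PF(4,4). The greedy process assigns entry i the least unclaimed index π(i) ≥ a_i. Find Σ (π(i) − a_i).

Σπ(i) = 1+…+4 = 10; Σa = 2+1+3+1 = 7; disp = 10−7 = 3.

3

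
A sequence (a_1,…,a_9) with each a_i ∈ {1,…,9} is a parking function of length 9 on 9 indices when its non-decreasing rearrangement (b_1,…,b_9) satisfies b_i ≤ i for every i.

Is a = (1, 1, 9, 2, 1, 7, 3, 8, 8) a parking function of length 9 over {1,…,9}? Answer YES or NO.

Order a: b = (1, 1, 1, 2, 3, 7, 8, 8, 9).
  b_1=1 ≤ 1
  b_2=1 ≤ 2
  b_3=1 ≤ 3
  b_4=2 ≤ 4
  b_5=3 ≤ 5
  b_6=7 > 6
  fails at i=6 ⇒ NO

NO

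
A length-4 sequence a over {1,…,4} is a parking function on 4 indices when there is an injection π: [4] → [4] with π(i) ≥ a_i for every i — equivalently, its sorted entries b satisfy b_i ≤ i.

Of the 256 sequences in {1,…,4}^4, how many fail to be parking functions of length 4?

131

|PF(4,4)| = (5−4)·5^(4−1) = 1·125 = 125
E.g. (4,2,4,4) → sorted (2,4,4,4): b_1=2>1, not a PF.
So 256 − 125 = 131 fail.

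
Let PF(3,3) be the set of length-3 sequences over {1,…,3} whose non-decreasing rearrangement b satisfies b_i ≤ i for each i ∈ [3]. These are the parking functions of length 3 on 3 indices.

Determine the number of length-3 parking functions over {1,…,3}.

16

#PF = (3−3+1)·(3+1)^(3−1) = 1·16 = 16 (Pollak)
E.g. (2,1,2) → sorted (1,2,2): b_i ≤ i ∀i, a PF.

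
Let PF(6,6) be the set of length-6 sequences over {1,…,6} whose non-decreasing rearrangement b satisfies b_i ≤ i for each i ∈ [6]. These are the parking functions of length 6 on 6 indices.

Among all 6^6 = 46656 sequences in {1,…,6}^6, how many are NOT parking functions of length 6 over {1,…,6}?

Count = (6+1−6)·(6+1)^{6−1} = 1 · 16807 = 16807
One tuple (5,3,6,6,1,6) → sorted (1,3,5,6,6,6): b_2=3>2, not a PF.
So 46656 − 16807 = 29849 fail.

29849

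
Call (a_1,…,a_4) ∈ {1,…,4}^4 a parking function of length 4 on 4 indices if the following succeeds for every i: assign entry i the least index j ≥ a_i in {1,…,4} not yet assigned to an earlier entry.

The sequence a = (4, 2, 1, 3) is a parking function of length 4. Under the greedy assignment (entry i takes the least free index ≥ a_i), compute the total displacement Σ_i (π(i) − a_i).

0

Σπ(i) = 1+…+4 = 10; Σa = 4+2+1+3 = 10; disp = 10−10 = 0.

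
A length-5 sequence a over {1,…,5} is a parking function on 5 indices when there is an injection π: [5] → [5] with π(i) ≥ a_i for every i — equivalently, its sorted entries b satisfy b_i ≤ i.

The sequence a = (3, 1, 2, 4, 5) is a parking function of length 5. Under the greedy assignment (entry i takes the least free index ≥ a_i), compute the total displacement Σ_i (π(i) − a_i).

0

Σπ = 15 ({1..5} each once); Σa = 3+1+2+4+5 = 15; disp = 15−15 = 0.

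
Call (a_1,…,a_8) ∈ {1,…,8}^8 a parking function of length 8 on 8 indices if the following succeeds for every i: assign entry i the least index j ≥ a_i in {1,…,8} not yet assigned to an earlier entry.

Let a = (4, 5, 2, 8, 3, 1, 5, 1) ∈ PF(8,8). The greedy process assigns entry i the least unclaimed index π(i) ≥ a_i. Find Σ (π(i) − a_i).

Σπ = 8·9/2 = 36 (π permutes [8]); Σa = 4+5+2+8+3+1+5+1 = 29; disp = 36−29 = 7.

7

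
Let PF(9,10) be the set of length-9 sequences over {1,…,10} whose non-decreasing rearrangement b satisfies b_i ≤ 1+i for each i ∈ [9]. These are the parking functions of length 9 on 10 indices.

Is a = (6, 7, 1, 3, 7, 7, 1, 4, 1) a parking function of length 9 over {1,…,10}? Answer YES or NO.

YES

Rearranged: b = (1, 1, 1, 3, 4, 6, 7, 7, 7).
  b_1=1 ≤ 2
  b_2=1 ≤ 3
  b_3=1 ≤ 4
  b_4=3 ≤ 5
  b_5=4 ≤ 6
  b_6=6 ≤ 7
  b_7=7 ≤ 8
  b_8=7 ≤ 9
  b_9=7 ≤ 10
All bounds hold ⇒ YES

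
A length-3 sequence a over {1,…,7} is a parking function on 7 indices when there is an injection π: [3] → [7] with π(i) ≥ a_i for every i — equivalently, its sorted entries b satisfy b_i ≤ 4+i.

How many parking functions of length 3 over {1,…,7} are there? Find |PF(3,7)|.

#PF = 5·8^2 = 5 · 64 = 320 [KW]
E.g. (2,7,3) → sorted (2,3,7): b_i ≤ 4+i ∀i, a PF.

320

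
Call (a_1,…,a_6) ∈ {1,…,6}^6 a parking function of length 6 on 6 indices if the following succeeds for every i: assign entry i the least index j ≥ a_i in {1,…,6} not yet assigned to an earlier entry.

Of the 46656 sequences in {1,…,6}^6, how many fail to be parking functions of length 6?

|PF| = (6−6+1)·(6+1)^(6−1) = 1·16807 = 16807
E.g. (6,3,4,5,4,5) → sorted (3,4,4,5,5,6): b_1=3>1, not a PF.
6^6 − 16807 = 46656 − 16807 = 29849

29849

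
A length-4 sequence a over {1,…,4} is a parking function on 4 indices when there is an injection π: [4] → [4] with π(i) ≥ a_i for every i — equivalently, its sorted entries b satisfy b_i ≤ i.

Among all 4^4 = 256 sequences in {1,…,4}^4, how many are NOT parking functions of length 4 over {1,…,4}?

|PF(4,4)| = (4−4+1)·(4+1)^(4−1) = 1 · 125 = 125 [KW]
Example (4,3,2,2) → sorted (2,2,3,4): b_1=2>1, not a PF.
So 256 − 125 = 131 fail.

131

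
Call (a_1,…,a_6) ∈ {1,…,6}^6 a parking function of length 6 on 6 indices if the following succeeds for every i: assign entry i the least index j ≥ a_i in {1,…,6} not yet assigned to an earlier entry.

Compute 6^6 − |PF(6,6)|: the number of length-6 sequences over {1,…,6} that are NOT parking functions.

|PF(6,6)| = 1·7^5 = 1 · 16807 = 16807 (Pollak)
Example (6,4,2,5,3,4) → sorted (2,3,4,4,5,6): b_1=2>1, not a PF.
6^6 − 16807 = 46656 − 16807 = 29849

29849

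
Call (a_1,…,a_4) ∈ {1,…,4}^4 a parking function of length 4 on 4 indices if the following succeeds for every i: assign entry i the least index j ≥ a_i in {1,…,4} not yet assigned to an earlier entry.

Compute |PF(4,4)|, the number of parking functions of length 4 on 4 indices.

|PF(4,4)| = (5−4)·5^(4−1) = 1·125 = 125 (Konheim–Weiss)
Check (1,4,2,1) → sorted (1,1,2,4): b_i ≤ i ∀i, a PF.

125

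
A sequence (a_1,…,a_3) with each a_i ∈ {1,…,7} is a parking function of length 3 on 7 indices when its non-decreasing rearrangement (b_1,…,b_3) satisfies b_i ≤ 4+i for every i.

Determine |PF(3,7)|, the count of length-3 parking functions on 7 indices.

Count = (7−3+1)·(7+1)^(3−1) = 5×64 = 320 [KW]
One tuple (5,2,1) → sorted (1,2,5): b_i ≤ 4+i ∀i, a PF.

320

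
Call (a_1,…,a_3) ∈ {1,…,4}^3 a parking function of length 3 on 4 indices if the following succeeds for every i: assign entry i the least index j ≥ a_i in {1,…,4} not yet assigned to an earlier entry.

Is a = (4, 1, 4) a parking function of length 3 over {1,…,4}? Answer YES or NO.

NO

Rearranged: b = (1, 4, 4).
  b_1=1 ≤ 2
  b_2=4 > 3
  fails at i=2 ⇒ NO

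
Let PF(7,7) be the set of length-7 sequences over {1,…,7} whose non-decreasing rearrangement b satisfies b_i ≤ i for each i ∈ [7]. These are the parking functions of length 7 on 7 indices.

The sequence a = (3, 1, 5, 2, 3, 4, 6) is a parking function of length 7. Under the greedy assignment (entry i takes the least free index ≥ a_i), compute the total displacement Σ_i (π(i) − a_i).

Σπ(i) = 1+…+7 = 28; Σa = 3+1+5+2+3+4+6 = 24; disp = 28−24 = 4.

4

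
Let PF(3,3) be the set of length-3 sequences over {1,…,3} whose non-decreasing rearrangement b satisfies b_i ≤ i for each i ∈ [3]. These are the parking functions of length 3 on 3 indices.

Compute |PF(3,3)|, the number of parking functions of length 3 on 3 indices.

|PF(3,3)| = 1·4^2 = 1·16 = 16
E.g. (1,3,2) → sorted (1,2,3): b_i ≤ i ∀i, a PF.

16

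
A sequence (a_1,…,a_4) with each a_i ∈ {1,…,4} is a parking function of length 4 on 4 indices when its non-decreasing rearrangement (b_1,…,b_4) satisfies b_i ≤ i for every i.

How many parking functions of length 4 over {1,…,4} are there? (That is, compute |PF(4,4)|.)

125

Count = (4+1−4)·(4+1)^{4−1} = 1×125 = 125 [KW]
Example (1,4,2,2) → sorted (1,2,2,4): b_i ≤ i ∀i, a PF.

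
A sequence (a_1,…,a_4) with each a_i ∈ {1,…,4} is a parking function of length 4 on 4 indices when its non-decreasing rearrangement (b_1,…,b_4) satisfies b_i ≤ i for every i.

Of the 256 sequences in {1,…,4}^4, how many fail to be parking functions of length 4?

Count = 1·5^3 = 1 · 125 = 125 [KW]
E.g. (4,1,3,3) → sorted (1,3,3,4): b_2=3>2, not a PF.
So 256 − 125 = 131 fail.

131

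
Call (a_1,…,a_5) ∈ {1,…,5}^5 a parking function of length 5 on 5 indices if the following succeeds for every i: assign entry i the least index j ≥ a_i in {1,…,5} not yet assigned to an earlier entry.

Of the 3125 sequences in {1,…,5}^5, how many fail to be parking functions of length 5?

1829

#PF = (6−5)·6^(5−1) = 1×1296 = 1296 (Pollak)
Example (4,1,3,3,4) → sorted (1,3,3,4,4): b_2=3>2, not a PF.
5^5 − 1296 = 3125 − 1296 = 1829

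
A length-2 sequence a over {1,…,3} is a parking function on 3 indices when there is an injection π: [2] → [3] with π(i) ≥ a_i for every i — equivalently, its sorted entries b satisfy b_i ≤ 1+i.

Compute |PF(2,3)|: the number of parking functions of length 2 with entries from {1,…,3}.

8

|PF(2,3)| = (4−2)·4^(2−1) = 2 · 4 = 8 (Konheim–Weiss)
Example (1,2) → sorted (1,2): b_i ≤ 1+i ∀i, a PF.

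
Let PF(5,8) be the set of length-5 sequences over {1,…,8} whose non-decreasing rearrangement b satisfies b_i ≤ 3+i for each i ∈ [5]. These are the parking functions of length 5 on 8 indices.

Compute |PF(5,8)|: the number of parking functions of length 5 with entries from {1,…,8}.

Count = (9−5)·9^(5−1) = 4 · 6561 = 26244 (Pollak)
Example (2,5,5,1,6) → sorted (1,2,5,5,6): b_i ≤ 3+i ∀i, a PF.

26244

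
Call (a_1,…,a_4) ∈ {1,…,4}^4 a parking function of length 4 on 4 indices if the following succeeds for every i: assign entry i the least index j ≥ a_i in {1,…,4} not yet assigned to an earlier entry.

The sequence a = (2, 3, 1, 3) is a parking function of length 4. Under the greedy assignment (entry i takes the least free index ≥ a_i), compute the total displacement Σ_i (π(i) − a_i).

1

Σπ = 4·5/2 = 10 (π permutes [4]); Σa = 2+3+1+3 = 9; disp = 10−9 = 1.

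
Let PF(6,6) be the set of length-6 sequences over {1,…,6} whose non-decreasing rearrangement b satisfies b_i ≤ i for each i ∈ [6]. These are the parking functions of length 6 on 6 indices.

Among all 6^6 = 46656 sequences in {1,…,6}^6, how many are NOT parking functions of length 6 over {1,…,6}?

29849

#PF = (7−6)·7^(6−1) = 1·16807 = 16807 (Konheim–Weiss)
Example (3,4,4,6,4,6) → sorted (3,4,4,4,6,6): b_1=3>1, not a PF.
So 46656 − 16807 = 29849 fail.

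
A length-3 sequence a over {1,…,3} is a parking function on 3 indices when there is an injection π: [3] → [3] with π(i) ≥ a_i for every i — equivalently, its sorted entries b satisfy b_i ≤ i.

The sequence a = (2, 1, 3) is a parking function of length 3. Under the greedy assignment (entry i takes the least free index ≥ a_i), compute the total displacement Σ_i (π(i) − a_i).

0

Σπ = 6 ({1..3} each once); Σa = 2+1+3 = 6; disp = 6−6 = 0.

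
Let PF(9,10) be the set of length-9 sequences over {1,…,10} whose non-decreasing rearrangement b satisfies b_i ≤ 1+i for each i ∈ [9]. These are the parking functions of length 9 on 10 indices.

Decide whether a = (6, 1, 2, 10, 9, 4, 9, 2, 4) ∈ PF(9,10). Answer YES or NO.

Sorted: b = (1, 2, 2, 4, 4, 6, 9, 9, 10).
  b_1=1 ≤ 2
  b_2=2 ≤ 3
  b_3=2 ≤ 4
  b_4=4 ≤ 5
  b_5=4 ≤ 6
  b_6=6 ≤ 7
  b_7=9 > 8
  fails at i=7 ⇒ NO

NO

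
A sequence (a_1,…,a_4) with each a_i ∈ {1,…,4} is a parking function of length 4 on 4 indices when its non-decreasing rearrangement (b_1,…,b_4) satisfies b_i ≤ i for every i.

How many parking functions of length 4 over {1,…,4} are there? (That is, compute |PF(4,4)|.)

125

Count = (5−4)·5^(4−1) = 1·125 = 125 (Pollak)
Check (2,1,2,4) → sorted (1,2,2,4): b_i ≤ i ∀i, a PF.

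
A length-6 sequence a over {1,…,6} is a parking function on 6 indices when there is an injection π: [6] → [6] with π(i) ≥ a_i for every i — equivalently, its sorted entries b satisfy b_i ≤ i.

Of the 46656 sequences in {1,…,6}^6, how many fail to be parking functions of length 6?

29849

|PF| = (7−6)·7^(6−1) = 1 · 16807 = 16807 (Konheim–Weiss)
One tuple (5,5,5,5,4,3) → sorted (3,4,5,5,5,5): b_1=3>1, not a PF.
Total 46656; non-PF = 46656−16807 = 29849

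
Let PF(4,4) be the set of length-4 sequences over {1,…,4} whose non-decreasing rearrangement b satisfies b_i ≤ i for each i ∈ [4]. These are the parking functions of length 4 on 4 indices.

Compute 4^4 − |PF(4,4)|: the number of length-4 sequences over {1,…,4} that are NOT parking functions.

131

|PF| = 1·5^3 = 1 · 125 = 125 [KW]
One tuple (4,3,4,3) → sorted (3,3,4,4): b_1=3>1, not a PF.
4^4 − 125 = 256 − 125 = 131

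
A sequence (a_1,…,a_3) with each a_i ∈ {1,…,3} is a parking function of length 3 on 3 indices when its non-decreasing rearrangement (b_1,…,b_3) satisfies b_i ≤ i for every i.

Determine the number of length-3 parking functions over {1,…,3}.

16

|PF| = (3+1−3)·(3+1)^{3−1} = 1·16 = 16 (Konheim–Weiss)
Check (1,2,1) → sorted (1,1,2): b_i ≤ i ∀i, a PF.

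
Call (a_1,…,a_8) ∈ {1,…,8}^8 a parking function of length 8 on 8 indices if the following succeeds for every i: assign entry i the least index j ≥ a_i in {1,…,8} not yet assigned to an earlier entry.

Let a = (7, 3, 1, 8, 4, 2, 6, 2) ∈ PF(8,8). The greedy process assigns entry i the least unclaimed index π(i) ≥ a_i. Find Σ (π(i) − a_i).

3

Σπ = 36 ({1..8} each once); Σa = 7+3+1+8+4+2+6+2 = 33; disp = 36−33 = 3.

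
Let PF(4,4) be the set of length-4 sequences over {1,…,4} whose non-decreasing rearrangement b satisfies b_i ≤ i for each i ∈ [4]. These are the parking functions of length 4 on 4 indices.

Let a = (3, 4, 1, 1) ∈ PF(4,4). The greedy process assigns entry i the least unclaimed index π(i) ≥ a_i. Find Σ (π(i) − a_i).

Σπ = 4·5/2 = 10 (π permutes [4]); Σa = 3+4+1+1 = 9; disp = 10−9 = 1.

1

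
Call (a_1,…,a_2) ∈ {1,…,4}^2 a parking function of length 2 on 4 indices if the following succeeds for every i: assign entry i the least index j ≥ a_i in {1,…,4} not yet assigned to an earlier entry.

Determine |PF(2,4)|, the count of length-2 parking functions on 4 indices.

15

#PF = 3·5^1 = 3·5 = 15 [KW]
One tuple (2,2) → sorted (2,2): b_i ≤ 2+i ∀i, a PF.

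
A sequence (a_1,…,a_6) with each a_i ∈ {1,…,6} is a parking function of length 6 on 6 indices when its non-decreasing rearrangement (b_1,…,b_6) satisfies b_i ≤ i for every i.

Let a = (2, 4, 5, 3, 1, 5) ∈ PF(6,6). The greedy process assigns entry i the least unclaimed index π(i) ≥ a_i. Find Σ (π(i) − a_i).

1

Σπ(i) = 1+…+6 = 21; Σa = 2+4+5+3+1+5 = 20; disp = 21−20 = 1.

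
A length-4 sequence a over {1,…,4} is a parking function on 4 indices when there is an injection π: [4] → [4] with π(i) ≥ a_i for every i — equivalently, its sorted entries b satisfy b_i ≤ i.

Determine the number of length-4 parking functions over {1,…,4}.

|PF(4,4)| = (4−4+1)·(4+1)^(4−1) = 1 · 125 = 125
E.g. (1,2,4,2) → sorted (1,2,2,4): b_i ≤ i ∀i, a PF.

125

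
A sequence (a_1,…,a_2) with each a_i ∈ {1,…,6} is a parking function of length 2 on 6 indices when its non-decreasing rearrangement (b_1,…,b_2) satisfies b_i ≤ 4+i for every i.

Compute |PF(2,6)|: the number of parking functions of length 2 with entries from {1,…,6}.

Count = 5·7^1 = 5 · 7 = 35
Example (6,5) → sorted (5,6): b_i ≤ 4+i ∀i, a PF.

35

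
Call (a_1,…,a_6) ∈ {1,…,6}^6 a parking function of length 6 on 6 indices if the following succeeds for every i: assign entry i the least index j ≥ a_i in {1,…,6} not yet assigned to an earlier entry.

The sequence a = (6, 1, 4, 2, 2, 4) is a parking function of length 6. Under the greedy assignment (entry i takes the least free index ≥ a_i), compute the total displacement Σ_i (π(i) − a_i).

2

Σπ = 6·7/2 = 21 (π permutes [6]); Σa = 6+1+4+2+2+4 = 19; disp = 21−19 = 2.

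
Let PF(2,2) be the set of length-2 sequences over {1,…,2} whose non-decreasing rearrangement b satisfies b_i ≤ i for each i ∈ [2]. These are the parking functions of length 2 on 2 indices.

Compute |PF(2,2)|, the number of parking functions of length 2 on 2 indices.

|PF(2,2)| = (3−2)·3^(2−1) = 1×3 = 3 (Pollak)
Check (1,1) → sorted (1,1): b_i ≤ i ∀i, a PF.

3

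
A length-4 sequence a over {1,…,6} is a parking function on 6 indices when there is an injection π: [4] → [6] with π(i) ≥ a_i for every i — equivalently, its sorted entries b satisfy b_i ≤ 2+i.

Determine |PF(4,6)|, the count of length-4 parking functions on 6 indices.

Count = 3·7^3 = 3×343 = 1029 (Pollak)
Example (2,2,2,2) → sorted (2,2,2,2): b_i ≤ 2+i ∀i, a PF.

1029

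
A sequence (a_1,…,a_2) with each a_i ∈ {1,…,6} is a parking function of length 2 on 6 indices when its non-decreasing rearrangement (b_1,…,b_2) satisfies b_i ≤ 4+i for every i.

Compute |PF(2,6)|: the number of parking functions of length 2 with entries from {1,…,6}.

35

#PF = (6−2+1)·(6+1)^(2−1) = 5 · 7 = 35
Check (6,5) → sorted (5,6): b_i ≤ 4+i ∀i, a PF.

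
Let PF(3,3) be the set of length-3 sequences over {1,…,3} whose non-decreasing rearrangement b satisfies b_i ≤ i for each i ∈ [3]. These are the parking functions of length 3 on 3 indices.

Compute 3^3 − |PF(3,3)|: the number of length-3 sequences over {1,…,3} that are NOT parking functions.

11

Count = (3−3+1)·(3+1)^(3−1) = 1 · 16 = 16 (Pollak)
One tuple (3,3,2) → sorted (2,3,3): b_1=2>1, not a PF.
3^3 − 16 = 27 − 16 = 11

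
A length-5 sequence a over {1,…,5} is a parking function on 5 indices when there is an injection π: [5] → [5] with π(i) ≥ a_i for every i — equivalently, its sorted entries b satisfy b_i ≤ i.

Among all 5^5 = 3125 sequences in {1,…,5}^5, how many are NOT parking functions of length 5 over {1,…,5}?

1829

|PF(5,5)| = (5−5+1)·(5+1)^(5−1) = 1·1296 = 1296 (Pollak)
Check (4,4,3,4,4) → sorted (3,4,4,4,4): b_1=3>1, not a PF.
Total 3125; non-PF = 3125−1296 = 1829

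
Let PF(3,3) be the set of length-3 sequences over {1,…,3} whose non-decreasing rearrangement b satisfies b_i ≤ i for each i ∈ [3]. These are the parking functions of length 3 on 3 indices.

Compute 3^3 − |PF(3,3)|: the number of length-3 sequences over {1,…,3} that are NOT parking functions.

|PF(3,3)| = (3+1−3)·(3+1)^{3−1} = 1 · 16 = 16
Check (3,3,3) → sorted (3,3,3): b_1=3>1, not a PF.
3^3 − 16 = 27 − 16 = 11

11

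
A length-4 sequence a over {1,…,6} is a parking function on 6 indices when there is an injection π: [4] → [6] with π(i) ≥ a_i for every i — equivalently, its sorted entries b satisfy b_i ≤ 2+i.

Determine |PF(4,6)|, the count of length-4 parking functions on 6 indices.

1029

|PF| = (7−4)·7^(4−1) = 3 · 343 = 1029 (Konheim–Weiss)
One tuple (2,2,3,3) → sorted (2,2,3,3): b_i ≤ 2+i ∀i, a PF.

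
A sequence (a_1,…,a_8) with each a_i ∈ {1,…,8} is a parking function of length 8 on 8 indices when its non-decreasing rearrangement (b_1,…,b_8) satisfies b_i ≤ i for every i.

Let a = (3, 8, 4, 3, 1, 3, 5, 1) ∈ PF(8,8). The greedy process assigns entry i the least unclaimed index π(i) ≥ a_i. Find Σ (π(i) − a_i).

Σπ(i) = 1+…+8 = 36; Σa = 3+8+4+3+1+3+5+1 = 28; disp = 36−28 = 8.

8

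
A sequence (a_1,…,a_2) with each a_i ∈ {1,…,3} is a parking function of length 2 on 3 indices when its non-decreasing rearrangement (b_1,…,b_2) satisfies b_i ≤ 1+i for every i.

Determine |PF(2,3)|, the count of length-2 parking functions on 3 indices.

|PF| = (4−2)·4^(2−1) = 2×4 = 8
Example (2,1) → sorted (1,2): b_i ≤ 1+i ∀i, a PF.

8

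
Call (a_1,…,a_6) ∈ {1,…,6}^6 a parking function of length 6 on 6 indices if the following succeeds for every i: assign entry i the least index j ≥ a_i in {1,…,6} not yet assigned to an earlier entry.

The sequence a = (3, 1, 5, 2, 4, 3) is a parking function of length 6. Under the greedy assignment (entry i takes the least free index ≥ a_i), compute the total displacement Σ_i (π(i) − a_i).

3

Σπ(i) = 1+…+6 = 21; Σa = 3+1+5+2+4+3 = 18; disp = 21−18 = 3.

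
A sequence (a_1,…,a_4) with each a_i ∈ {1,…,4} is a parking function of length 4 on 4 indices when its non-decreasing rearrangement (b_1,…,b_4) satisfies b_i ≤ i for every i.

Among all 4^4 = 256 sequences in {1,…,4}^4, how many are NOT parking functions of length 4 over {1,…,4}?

#PF = 1·5^3 = 1 · 125 = 125 (Konheim–Weiss)
E.g. (3,4,3,3) → sorted (3,3,3,4): b_1=3>1, not a PF.
So 256 − 125 = 131 fail.

131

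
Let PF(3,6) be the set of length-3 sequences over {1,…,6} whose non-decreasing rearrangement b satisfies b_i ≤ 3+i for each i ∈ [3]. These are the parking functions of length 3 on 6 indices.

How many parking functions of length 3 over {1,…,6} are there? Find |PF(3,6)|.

|PF| = (6−3+1)·(6+1)^(3−1) = 4×49 = 196 [KW]
One tuple (4,5,6) → sorted (4,5,6): b_i ≤ 3+i ∀i, a PF.

196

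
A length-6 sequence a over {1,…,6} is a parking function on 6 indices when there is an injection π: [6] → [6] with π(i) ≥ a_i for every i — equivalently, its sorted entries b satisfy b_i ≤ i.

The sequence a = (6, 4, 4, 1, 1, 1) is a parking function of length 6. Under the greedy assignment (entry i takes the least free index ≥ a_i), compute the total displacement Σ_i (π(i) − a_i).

Σπ = 21 ({1..6} each once); Σa = 6+4+4+1+1+1 = 17; disp = 21−17 = 4.

4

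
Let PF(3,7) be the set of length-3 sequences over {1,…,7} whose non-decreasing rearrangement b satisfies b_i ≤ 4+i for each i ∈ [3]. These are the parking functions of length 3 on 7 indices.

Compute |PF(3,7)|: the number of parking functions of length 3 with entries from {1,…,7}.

|PF| = (7−3+1)·(7+1)^(3−1) = 5×64 = 320 [KW]
Example (2,6,2) → sorted (2,2,6): b_i ≤ 4+i ∀i, a PF.

320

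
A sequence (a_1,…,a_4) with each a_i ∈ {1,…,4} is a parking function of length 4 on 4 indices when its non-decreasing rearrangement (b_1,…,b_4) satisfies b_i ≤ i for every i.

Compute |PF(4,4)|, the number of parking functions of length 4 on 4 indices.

Count = (4+1−4)·(4+1)^{4−1} = 1 · 125 = 125
Check (2,1,3,1) → sorted (1,1,2,3): b_i ≤ i ∀i, a PF.

125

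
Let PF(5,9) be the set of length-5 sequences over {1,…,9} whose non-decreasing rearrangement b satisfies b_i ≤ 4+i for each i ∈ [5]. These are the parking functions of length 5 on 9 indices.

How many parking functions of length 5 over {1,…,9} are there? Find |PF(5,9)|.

|PF(5,9)| = (9+1−5)·(9+1)^{5−1} = 5·10000 = 50000 (Konheim–Weiss)
One tuple (8,5,5,6,2) → sorted (2,5,5,6,8): b_i ≤ 4+i ∀i, a PF.

50000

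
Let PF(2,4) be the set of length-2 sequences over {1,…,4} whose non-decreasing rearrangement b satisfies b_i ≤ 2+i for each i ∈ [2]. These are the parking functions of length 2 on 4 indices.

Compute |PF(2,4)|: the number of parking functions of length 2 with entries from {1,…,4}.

|PF| = (4−2+1)·(4+1)^(2−1) = 3 · 5 = 15 [KW]
Example (2,2) → sorted (2,2): b_i ≤ 2+i ∀i, a PF.

15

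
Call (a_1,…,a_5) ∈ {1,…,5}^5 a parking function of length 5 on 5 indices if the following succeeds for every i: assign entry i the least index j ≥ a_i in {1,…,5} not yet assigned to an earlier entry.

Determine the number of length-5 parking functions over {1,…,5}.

|PF(5,5)| = 1·6^4 = 1 · 1296 = 1296 (Konheim–Weiss)
One tuple (3,1,5,1,2) → sorted (1,1,2,3,5): b_i ≤ i ∀i, a PF.

1296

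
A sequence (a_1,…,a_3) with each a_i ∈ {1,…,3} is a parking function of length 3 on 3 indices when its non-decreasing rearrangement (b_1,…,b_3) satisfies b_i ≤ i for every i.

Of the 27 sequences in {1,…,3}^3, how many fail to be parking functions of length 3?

11

|PF(3,3)| = 1·4^2 = 1·16 = 16 [KW]
Example (2,3,2) → sorted (2,2,3): b_1=2>1, not a PF.
3^3 − 16 = 27 − 16 = 11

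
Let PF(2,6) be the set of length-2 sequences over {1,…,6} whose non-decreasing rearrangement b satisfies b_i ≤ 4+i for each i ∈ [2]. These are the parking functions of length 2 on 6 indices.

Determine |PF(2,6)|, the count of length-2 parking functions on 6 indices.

35

|PF(2,6)| = (6+1−2)·(6+1)^{2−1} = 5 · 7 = 35
E.g. (3,4) → sorted (3,4): b_i ≤ 4+i ∀i, a PF.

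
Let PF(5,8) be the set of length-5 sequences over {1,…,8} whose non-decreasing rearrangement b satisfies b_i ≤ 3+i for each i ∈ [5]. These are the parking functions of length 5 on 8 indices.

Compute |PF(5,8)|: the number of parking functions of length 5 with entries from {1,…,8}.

|PF| = (8+1−5)·(8+1)^{5−1} = 4×6561 = 26244 [KW]
One tuple (4,2,1,8,5) → sorted (1,2,4,5,8): b_i ≤ 3+i ∀i, a PF.

26244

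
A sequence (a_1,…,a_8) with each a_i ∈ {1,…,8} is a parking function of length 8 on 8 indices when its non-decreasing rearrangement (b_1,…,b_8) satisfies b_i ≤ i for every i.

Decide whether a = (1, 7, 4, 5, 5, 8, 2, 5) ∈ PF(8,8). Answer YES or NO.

Order a: b = (1, 2, 4, 5, 5, 5, 7, 8).
  b_1=1 ≤ 1
  b_2=2 ≤ 2
  b_3=4 > 3
  fails at i=3 ⇒ NO

NO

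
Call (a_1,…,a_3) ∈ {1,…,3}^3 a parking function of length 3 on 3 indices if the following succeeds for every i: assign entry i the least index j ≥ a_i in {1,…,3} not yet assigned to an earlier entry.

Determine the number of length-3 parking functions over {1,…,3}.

Count = 1·4^2 = 1 · 16 = 16 (Pollak)
One tuple (1,2,2) → sorted (1,2,2): b_i ≤ i ∀i, a PF.

16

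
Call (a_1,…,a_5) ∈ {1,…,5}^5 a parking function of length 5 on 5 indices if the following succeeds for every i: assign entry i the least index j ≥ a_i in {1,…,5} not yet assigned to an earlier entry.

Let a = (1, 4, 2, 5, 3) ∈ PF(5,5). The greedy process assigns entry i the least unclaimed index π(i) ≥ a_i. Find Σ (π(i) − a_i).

0

Σπ = 15 ({1..5} each once); Σa = 1+4+2+5+3 = 15; disp = 15−15 = 0.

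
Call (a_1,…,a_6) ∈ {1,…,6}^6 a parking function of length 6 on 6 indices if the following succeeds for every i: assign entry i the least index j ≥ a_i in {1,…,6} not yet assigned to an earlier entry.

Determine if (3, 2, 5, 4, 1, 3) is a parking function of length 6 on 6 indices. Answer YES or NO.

Rearranged: b = (1, 2, 3, 3, 4, 5).
  b_1=1 ≤ 1
  b_2=2 ≤ 2
  b_3=3 ≤ 3
  b_4=3 ≤ 4
  b_5=4 ≤ 5
  b_6=5 ≤ 6
All bounds hold ⇒ YES

YES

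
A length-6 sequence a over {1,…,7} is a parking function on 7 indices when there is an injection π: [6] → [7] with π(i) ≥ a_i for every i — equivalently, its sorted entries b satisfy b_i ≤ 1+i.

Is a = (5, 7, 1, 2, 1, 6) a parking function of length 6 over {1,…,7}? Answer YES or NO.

Rearranged: b = (1, 1, 2, 5, 6, 7).
  b_1=1 ≤ 2
  b_2=1 ≤ 3
  b_3=2 ≤ 4
  b_4=5 ≤ 5
  b_5=6 ≤ 6
  b_6=7 ≤ 7
All bounds hold ⇒ YES

YES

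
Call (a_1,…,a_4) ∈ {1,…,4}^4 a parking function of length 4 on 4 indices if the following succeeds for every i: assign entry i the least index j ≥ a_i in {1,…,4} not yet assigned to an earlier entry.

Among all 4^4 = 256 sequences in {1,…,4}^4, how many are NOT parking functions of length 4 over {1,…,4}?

131

|PF| = 1·5^3 = 1 · 125 = 125 (Pollak)
E.g. (3,4,4,4) → sorted (3,4,4,4): b_1=3>1, not a PF.
4^4 − 125 = 256 − 125 = 131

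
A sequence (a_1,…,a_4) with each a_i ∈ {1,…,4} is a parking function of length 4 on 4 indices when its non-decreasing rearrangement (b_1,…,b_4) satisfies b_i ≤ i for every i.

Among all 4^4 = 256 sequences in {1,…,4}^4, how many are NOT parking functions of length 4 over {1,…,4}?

#PF = (4−4+1)·(4+1)^(4−1) = 1 · 125 = 125
Example (3,2,4,4) → sorted (2,3,4,4): b_1=2>1, not a PF.
So 256 − 125 = 131 fail.

131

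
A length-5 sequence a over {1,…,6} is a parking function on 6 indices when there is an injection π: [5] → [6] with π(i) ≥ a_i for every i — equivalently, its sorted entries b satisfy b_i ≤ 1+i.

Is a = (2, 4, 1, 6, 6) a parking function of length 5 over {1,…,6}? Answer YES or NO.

NO

Sorted: b = (1, 2, 4, 6, 6).
  b_1=1 ≤ 2
  b_2=2 ≤ 3
  b_3=4 ≤ 4
  b_4=6 > 5
  fails at i=4 ⇒ NO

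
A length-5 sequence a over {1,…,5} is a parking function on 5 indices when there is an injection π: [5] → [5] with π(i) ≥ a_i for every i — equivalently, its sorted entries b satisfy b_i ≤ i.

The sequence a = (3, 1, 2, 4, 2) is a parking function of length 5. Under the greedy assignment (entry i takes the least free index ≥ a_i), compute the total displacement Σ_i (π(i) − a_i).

3

Σπ = 15 ({1..5} each once); Σa = 3+1+2+4+2 = 12; disp = 15−12 = 3.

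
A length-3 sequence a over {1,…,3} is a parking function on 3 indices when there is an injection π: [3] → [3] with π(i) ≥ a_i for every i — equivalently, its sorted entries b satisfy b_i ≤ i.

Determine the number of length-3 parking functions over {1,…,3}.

16

#PF = (4−3)·4^(3−1) = 1·16 = 16
Example (1,1,1) → sorted (1,1,1): b_i ≤ i ∀i, a PF.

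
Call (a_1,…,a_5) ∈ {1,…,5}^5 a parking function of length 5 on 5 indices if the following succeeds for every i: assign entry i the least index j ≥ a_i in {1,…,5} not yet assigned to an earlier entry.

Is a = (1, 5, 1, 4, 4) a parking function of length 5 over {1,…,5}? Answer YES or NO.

NO

Sorted: b = (1, 1, 4, 4, 5).
  b_1=1 ≤ 1
  b_2=1 ≤ 2
  b_3=4 > 3
  fails at i=3 ⇒ NO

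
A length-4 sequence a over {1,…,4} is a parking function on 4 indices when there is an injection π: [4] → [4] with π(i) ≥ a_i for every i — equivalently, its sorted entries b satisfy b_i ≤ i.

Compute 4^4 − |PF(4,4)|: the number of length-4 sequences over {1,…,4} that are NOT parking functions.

|PF(4,4)| = (4−4+1)·(4+1)^(4−1) = 1×125 = 125 (Konheim–Weiss)
Example (4,2,4,3) → sorted (2,3,4,4): b_1=2>1, not a PF.
Total 256; non-PF = 256−125 = 131

131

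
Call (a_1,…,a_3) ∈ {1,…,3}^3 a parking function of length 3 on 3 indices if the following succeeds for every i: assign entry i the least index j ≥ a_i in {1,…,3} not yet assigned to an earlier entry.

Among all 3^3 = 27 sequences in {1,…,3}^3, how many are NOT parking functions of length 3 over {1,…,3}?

|PF| = (3+1−3)·(3+1)^{3−1} = 1 · 16 = 16 (Konheim–Weiss)
One tuple (3,3,3) → sorted (3,3,3): b_1=3>1, not a PF.
Total 27; non-PF = 27−16 = 11

11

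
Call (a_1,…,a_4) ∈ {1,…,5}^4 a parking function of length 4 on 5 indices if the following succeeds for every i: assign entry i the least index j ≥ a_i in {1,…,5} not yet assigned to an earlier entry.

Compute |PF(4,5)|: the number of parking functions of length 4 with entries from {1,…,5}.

432

Count = 2·6^3 = 2 · 216 = 432 (Konheim–Weiss)
One tuple (1,1,2,4) → sorted (1,1,2,4): b_i ≤ 1+i ∀i, a PF.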